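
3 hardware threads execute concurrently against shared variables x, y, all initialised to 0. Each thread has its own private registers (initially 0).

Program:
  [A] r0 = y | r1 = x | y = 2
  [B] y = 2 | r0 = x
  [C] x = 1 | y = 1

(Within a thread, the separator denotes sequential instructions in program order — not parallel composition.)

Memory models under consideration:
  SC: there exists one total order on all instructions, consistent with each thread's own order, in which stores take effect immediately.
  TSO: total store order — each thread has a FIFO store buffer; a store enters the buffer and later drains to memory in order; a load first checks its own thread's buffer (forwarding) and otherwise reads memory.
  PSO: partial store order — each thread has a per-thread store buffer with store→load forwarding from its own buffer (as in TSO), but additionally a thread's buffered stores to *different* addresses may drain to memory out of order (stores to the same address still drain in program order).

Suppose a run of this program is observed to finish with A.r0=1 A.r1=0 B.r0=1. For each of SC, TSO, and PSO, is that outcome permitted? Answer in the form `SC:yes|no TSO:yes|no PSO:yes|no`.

SC:no TSO:no PSO:yes

outcome vector order: (A.r0,A.r1,B.r0)
SC: 10 outcomes — {000, 001, 010, 011, 110, 111, 200, 201, 210, 211}
TSO: 10 outcomes — {000, 001, 010, 011, 110, 111, 200, 201, 210, 211}
PSO: 12 outcomes — {000, 001, 010, 011, 100, 101, 110, 111, 200, 201, 210, 211}
target 101 ∈ {PSO}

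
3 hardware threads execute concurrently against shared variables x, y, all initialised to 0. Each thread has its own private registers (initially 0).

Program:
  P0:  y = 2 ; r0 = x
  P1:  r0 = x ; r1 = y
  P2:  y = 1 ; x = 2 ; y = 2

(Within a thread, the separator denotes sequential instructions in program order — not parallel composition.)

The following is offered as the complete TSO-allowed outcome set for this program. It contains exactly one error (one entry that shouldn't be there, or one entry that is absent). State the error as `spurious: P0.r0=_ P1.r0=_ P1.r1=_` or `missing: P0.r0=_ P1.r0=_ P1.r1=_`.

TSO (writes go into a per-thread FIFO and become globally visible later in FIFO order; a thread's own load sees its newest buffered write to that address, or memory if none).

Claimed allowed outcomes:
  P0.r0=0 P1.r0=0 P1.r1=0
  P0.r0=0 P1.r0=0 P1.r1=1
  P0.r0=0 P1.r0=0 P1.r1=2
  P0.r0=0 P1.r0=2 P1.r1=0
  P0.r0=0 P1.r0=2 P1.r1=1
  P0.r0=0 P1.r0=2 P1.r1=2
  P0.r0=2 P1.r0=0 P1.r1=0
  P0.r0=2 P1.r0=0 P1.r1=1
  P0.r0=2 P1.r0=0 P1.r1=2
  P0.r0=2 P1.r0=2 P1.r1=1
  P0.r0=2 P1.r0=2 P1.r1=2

outcome vector order: (P0.r0,P1.r0,P1.r1)
TSO: 10 outcomes — {<0 0 0>; <0 0 1>; <0 0 2>; <0 2 1>; <0 2 2>; <2 0 0>; <2 0 1>; <2 0 2>; <2 2 1>; <2 2 2>}
claimed∖TSO = {<0 2 0>}

spurious: P0.r0=0 P1.r0=2 P1.r1=0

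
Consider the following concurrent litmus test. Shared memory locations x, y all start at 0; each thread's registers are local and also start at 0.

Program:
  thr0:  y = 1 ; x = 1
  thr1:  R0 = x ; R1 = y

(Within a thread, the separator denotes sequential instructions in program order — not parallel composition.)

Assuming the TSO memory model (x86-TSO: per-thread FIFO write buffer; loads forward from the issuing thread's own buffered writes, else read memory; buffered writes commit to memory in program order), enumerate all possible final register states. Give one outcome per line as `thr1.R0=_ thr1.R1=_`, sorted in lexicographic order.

outcome vector order: (thr1.R0,thr1.R1)
|TSO outcomes| = 3

thr1.R0=0 thr1.R1=0
thr1.R0=0 thr1.R1=1
thr1.R0=1 thr1.R1=1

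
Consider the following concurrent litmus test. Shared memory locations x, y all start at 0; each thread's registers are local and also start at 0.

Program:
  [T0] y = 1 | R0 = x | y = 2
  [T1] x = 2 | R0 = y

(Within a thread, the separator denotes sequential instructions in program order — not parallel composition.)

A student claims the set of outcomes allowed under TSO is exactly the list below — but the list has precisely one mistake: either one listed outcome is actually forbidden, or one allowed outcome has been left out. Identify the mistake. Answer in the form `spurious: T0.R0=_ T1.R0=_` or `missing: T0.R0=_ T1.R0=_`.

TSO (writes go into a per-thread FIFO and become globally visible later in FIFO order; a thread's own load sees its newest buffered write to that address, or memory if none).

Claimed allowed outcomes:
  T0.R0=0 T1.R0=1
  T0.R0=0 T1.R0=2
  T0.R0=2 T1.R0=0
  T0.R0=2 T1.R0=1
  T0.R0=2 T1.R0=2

outcome vector order: (T0.R0,T1.R0)
TSO (6): <0 0>, <0 1>, <0 2>, <2 0>, <2 1>, <2 2>
TSO∖claimed = {<0 0>}

missing: T0.R0=0 T1.R0=0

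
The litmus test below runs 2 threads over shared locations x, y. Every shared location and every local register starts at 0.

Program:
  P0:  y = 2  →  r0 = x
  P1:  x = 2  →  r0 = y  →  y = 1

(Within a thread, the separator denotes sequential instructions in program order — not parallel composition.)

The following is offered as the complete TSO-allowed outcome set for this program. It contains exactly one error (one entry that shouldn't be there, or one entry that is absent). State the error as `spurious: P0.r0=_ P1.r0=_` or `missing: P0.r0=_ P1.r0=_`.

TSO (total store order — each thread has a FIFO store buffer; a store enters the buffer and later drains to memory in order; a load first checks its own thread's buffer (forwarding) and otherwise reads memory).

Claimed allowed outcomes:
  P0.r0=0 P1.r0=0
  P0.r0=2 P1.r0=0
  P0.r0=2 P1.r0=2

missing: P0.r0=0 P1.r0=2

outcome vector order: (P0.r0,P1.r0)
TSO (4): 00 02 20 22
TSO∖claimed = {02}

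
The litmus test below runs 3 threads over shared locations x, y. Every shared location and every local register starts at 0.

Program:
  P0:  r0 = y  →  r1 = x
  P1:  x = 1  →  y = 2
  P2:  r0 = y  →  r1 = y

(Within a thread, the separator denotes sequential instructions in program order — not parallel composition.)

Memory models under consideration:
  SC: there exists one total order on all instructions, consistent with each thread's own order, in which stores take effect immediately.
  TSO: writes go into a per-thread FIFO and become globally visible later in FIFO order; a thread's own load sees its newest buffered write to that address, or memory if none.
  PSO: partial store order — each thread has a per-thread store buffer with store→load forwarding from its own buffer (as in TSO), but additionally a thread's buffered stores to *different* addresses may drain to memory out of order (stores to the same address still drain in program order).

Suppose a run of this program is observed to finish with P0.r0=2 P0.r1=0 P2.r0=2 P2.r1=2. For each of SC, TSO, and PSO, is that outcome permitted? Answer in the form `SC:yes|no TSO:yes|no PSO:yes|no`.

outcome vector order: (P0.r0,P0.r1,P2.r0,P2.r1)
[SC] allowed = {0/0/0/0, 0/0/0/2, 0/0/2/2, 0/1/0/0, 0/1/0/2, 0/1/2/2, 2/1/0/0, 2/1/0/2, 2/1/2/2}
[TSO] allowed = {0/0/0/0, 0/0/0/2, 0/0/2/2, 0/1/0/0, 0/1/0/2, 0/1/2/2, 2/1/0/0, 2/1/0/2, 2/1/2/2}
[PSO] allowed = {0/0/0/0, 0/0/0/2, 0/0/2/2, 0/1/0/0, 0/1/0/2, 0/1/2/2, 2/0/0/0, 2/0/0/2, 2/0/2/2, 2/1/0/0, 2/1/0/2, 2/1/2/2}
target 2/0/2/2 ∈ {PSO}

SC:no TSO:no PSO:yes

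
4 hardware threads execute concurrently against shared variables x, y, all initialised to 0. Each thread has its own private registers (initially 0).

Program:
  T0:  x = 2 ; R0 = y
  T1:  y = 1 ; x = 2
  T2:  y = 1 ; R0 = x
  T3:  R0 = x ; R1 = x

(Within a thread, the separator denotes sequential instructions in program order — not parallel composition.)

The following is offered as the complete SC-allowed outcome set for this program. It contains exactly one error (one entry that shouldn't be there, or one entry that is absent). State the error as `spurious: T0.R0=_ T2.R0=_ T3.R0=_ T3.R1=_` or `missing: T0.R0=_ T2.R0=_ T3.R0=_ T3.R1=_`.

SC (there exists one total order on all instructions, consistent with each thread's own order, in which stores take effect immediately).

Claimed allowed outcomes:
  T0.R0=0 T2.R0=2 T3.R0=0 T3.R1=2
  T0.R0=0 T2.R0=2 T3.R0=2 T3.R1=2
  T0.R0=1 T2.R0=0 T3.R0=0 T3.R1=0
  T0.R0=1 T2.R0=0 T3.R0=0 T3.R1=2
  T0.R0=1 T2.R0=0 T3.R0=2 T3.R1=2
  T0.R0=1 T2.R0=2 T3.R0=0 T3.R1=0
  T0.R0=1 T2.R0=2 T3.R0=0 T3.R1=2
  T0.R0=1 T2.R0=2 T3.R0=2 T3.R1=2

missing: T0.R0=0 T2.R0=2 T3.R0=0 T3.R1=0

outcome vector order: (T0.R0,T2.R0,T3.R0,T3.R1)
SC (9): 0/2/0/0, 0/2/0/2, 0/2/2/2, 1/0/0/0, 1/0/0/2, 1/0/2/2, 1/2/0/0, 1/2/0/2, 1/2/2/2
SC∖claimed = {0/2/0/0}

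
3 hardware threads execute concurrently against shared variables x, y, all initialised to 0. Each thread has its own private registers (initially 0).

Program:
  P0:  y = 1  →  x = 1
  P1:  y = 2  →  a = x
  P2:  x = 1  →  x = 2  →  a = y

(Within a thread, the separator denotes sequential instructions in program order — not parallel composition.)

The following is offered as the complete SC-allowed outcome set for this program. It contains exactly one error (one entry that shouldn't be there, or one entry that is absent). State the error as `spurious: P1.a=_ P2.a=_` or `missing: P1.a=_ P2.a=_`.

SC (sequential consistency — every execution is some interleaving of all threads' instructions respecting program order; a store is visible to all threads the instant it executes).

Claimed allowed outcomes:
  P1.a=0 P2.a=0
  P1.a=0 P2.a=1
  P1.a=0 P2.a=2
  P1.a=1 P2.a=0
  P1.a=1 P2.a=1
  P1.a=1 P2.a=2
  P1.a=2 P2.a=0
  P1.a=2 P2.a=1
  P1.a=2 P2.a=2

spurious: P1.a=0 P2.a=0

outcome vector order: (P1.a,P2.a)
SC: 8 outcomes — {(0,1); (0,2); (1,0); (1,1); (1,2); (2,0); (2,1); (2,2)}
claimed∖SC = {(0,0)}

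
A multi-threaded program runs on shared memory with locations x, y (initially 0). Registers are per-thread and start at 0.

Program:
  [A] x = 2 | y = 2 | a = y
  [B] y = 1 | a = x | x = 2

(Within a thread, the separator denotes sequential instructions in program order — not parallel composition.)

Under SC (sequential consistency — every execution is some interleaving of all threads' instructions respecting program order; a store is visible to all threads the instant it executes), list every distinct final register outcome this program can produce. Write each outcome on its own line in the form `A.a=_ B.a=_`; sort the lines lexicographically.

outcome vector order: (A.a,B.a)
|SC outcomes| = 3

A.a=1 B.a=2
A.a=2 B.a=0
A.a=2 B.a=2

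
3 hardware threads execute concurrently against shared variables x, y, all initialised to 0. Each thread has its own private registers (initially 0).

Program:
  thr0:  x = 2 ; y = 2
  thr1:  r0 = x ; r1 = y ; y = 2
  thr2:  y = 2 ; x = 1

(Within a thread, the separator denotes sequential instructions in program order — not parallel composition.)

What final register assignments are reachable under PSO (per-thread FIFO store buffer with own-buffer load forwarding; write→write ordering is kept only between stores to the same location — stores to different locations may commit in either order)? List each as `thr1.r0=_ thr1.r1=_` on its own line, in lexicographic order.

outcome vector order: (thr1.r0,thr1.r1)
|PSO outcomes| = 6

thr1.r0=0 thr1.r1=0
thr1.r0=0 thr1.r1=2
thr1.r0=1 thr1.r1=0
thr1.r0=1 thr1.r1=2
thr1.r0=2 thr1.r1=0
thr1.r0=2 thr1.r1=2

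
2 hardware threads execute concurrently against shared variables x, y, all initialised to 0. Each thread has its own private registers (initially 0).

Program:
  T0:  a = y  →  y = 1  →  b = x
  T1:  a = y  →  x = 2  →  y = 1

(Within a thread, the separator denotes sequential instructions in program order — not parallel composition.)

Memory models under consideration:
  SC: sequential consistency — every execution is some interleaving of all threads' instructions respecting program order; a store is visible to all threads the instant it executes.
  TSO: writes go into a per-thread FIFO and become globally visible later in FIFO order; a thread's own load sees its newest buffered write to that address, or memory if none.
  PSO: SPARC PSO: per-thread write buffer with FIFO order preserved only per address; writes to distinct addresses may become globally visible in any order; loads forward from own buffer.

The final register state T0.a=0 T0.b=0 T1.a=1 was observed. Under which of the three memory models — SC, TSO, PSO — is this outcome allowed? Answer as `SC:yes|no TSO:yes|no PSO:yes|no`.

SC:yes TSO:yes PSO:yes

outcome vector order: (T0.a,T0.b,T1.a)
under SC → (0,0,0), (0,0,1), (0,2,0), (0,2,1), (1,2,0)
under TSO → (0,0,0), (0,0,1), (0,2,0), (0,2,1), (1,2,0)
under PSO → (0,0,0), (0,0,1), (0,2,0), (0,2,1), (1,0,0), (1,2,0)
target (0,0,1) ∈ {SC,TSO,PSO}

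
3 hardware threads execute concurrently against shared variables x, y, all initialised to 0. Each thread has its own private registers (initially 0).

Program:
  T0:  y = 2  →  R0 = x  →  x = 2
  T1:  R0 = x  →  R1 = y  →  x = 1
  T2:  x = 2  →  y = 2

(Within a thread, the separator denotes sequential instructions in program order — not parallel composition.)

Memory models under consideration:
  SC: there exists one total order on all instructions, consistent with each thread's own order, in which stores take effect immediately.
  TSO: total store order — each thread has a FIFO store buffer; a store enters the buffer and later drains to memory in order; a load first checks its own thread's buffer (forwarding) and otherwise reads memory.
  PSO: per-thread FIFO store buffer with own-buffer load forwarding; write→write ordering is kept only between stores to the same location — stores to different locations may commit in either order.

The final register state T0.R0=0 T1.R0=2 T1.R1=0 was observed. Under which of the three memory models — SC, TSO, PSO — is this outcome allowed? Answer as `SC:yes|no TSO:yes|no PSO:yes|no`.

SC:no TSO:yes PSO:yes

outcome vector order: (T0.R0,T1.R0,T1.R1)
[SC] allowed = {<0 0 0>; <0 0 2>; <0 2 2>; <1 0 0>; <1 0 2>; <1 2 0>; <1 2 2>; <2 0 0>; <2 0 2>; <2 2 0>; <2 2 2>}
[TSO] allowed = {<0 0 0>; <0 0 2>; <0 2 0>; <0 2 2>; <1 0 0>; <1 0 2>; <1 2 0>; <1 2 2>; <2 0 0>; <2 0 2>; <2 2 0>; <2 2 2>}
[PSO] allowed = {<0 0 0>; <0 0 2>; <0 2 0>; <0 2 2>; <1 0 0>; <1 0 2>; <1 2 0>; <1 2 2>; <2 0 0>; <2 0 2>; <2 2 0>; <2 2 2>}
target <0 2 0> ∈ {TSO,PSO}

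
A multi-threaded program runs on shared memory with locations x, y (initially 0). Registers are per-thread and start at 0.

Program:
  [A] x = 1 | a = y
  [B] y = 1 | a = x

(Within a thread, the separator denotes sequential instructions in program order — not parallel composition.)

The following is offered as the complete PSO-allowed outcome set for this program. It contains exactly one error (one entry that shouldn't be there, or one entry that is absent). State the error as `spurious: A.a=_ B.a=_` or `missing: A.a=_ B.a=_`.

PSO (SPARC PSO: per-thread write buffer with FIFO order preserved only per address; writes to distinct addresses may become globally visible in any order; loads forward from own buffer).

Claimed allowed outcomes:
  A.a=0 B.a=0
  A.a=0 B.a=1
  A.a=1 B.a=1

missing: A.a=1 B.a=0

outcome vector order: (A.a,B.a)
under PSO → 00 01 10 11
PSO∖claimed = {10}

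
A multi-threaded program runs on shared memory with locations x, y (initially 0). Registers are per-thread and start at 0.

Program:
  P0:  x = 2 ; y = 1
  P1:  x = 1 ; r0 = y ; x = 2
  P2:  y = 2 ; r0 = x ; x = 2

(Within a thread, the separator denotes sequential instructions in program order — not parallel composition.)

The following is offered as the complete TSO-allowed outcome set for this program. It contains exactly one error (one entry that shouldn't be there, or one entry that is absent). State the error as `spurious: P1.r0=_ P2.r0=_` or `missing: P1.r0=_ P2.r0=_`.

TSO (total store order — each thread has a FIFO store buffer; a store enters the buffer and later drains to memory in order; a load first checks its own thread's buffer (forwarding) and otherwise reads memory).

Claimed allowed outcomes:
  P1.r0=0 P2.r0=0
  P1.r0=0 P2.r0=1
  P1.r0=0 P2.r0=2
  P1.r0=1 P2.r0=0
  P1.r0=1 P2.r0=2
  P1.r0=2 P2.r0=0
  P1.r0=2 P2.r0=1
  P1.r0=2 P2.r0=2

outcome vector order: (P1.r0,P2.r0)
under TSO → <0 0> <0 1> <0 2> <1 0> <1 1> <1 2> <2 0> <2 1> <2 2>
TSO∖claimed = {<1 1>}

missing: P1.r0=1 P2.r0=1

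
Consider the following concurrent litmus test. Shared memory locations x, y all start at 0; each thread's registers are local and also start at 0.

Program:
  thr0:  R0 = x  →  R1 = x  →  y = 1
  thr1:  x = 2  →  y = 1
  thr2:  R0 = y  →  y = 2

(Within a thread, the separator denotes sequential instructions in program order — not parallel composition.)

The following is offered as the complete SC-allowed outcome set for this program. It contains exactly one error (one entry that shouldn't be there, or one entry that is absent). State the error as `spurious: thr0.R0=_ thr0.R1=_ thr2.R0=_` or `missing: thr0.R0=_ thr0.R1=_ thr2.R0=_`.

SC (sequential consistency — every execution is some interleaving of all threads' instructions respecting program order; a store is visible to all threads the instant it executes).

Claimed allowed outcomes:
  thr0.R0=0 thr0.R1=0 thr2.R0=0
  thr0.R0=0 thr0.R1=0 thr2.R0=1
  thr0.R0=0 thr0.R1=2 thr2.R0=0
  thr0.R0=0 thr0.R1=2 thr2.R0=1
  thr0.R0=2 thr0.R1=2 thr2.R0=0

missing: thr0.R0=2 thr0.R1=2 thr2.R0=1

outcome vector order: (thr0.R0,thr0.R1,thr2.R0)
SC (6): 000 001 020 021 220 221
SC∖claimed = {221}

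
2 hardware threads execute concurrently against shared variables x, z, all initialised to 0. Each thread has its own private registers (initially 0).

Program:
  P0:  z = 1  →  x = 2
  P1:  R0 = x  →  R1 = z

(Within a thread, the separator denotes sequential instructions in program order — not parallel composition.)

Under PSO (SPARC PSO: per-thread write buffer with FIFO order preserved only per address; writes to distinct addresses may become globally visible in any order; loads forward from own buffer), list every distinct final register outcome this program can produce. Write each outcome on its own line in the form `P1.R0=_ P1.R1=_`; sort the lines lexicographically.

P1.R0=0 P1.R1=0
P1.R0=0 P1.R1=1
P1.R0=2 P1.R1=0
P1.R0=2 P1.R1=1

outcome vector order: (P1.R0,P1.R1)
|PSO outcomes| = 4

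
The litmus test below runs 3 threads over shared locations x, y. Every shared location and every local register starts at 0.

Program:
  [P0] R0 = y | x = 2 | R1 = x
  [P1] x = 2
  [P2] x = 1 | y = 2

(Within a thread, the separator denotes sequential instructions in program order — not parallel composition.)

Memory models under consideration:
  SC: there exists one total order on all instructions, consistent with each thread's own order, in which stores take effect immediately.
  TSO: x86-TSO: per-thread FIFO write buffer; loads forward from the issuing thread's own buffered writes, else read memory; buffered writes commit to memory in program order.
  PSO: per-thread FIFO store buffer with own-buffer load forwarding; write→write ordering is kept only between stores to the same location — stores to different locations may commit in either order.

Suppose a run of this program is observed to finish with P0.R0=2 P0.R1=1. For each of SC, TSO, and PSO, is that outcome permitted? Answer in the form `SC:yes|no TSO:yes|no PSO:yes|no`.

outcome vector order: (P0.R0,P0.R1)
SC: 3 outcomes — {0/1, 0/2, 2/2}
TSO: 3 outcomes — {0/1, 0/2, 2/2}
PSO: 4 outcomes — {0/1, 0/2, 2/1, 2/2}
target 2/1 ∈ {PSO}

SC:no TSO:no PSO:yes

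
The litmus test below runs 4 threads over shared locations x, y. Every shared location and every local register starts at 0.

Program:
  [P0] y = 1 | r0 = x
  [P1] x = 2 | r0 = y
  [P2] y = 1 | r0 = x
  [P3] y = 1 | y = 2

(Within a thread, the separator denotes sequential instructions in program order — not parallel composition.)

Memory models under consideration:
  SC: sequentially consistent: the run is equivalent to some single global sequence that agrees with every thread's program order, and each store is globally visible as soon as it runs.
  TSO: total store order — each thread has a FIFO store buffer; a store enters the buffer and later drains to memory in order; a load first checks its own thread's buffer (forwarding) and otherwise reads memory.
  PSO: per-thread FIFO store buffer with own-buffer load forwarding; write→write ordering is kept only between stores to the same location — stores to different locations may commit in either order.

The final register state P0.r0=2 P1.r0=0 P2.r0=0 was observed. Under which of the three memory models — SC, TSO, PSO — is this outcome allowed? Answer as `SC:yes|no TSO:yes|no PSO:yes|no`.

outcome vector order: (P0.r0,P1.r0,P2.r0)
SC (9): <0 1 0> <0 1 2> <0 2 0> <0 2 2> <2 0 2> <2 1 0> <2 1 2> <2 2 0> <2 2 2>
TSO (12): <0 0 0> <0 0 2> <0 1 0> <0 1 2> <0 2 0> <0 2 2> <2 0 0> <2 0 2> <2 1 0> <2 1 2> <2 2 0> <2 2 2>
PSO (12): <0 0 0> <0 0 2> <0 1 0> <0 1 2> <0 2 0> <0 2 2> <2 0 0> <2 0 2> <2 1 0> <2 1 2> <2 2 0> <2 2 2>
target <2 0 0> ∈ {TSO,PSO}

SC:no TSO:yes PSO:yes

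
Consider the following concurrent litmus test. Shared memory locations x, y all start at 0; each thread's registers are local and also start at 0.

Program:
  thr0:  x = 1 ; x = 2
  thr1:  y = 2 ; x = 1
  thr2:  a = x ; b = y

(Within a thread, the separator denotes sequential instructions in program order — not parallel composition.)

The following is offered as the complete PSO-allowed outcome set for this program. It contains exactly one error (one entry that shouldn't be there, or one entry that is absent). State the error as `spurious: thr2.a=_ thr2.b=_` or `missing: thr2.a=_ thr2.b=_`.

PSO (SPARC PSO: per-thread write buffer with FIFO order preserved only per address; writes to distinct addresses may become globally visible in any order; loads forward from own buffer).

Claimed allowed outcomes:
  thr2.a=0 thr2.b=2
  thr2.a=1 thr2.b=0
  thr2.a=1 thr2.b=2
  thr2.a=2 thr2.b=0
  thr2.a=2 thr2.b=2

outcome vector order: (thr2.a,thr2.b)
under PSO → 00 02 10 12 20 22
PSO∖claimed = {00}

missing: thr2.a=0 thr2.b=0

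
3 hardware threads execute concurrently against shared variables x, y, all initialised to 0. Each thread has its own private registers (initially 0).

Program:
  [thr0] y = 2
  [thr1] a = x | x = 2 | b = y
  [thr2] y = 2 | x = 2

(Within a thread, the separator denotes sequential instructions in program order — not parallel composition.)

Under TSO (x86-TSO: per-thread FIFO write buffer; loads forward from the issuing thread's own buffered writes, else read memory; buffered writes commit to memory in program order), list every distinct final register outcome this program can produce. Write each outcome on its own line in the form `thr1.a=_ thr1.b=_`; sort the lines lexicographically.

outcome vector order: (thr1.a,thr1.b)
|TSO outcomes| = 3

thr1.a=0 thr1.b=0
thr1.a=0 thr1.b=2
thr1.a=2 thr1.b=2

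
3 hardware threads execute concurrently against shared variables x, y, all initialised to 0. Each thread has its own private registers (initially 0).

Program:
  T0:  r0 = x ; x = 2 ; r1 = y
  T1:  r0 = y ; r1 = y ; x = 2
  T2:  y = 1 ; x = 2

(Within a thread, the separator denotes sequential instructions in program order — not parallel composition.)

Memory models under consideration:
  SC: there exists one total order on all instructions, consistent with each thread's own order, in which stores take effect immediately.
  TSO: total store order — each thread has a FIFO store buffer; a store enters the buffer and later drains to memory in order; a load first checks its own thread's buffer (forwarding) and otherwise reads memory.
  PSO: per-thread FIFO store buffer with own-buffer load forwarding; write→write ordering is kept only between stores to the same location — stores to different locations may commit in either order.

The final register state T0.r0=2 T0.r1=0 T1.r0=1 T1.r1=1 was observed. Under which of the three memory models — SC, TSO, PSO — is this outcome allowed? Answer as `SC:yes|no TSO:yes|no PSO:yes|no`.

outcome vector order: (T0.r0,T0.r1,T1.r0,T1.r1)
[SC] allowed = {0/0/0/0; 0/0/0/1; 0/0/1/1; 0/1/0/0; 0/1/0/1; 0/1/1/1; 2/0/0/0; 2/1/0/0; 2/1/0/1; 2/1/1/1}
[TSO] allowed = {0/0/0/0; 0/0/0/1; 0/0/1/1; 0/1/0/0; 0/1/0/1; 0/1/1/1; 2/0/0/0; 2/1/0/0; 2/1/0/1; 2/1/1/1}
[PSO] allowed = {0/0/0/0; 0/0/0/1; 0/0/1/1; 0/1/0/0; 0/1/0/1; 0/1/1/1; 2/0/0/0; 2/0/0/1; 2/0/1/1; 2/1/0/0; 2/1/0/1; 2/1/1/1}
target 2/0/1/1 ∈ {PSO}

SC:no TSO:no PSO:yes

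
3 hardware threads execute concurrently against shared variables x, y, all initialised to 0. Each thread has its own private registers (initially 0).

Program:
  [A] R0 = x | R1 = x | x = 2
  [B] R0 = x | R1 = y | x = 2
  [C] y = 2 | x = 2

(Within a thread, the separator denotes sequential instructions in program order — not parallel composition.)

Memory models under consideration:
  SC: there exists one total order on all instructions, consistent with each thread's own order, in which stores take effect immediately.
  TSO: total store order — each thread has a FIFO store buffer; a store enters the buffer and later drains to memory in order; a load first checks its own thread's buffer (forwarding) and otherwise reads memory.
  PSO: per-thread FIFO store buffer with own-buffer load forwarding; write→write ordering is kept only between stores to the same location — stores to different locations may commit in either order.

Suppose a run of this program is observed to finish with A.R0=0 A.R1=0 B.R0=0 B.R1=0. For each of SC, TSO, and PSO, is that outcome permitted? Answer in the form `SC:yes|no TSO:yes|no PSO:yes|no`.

SC:yes TSO:yes PSO:yes

outcome vector order: (A.R0,A.R1,B.R0,B.R1)
SC: 10 outcomes — {0/0/0/0 0/0/0/2 0/0/2/0 0/0/2/2 0/2/0/0 0/2/0/2 0/2/2/2 2/2/0/0 2/2/0/2 2/2/2/2}
TSO: 10 outcomes — {0/0/0/0 0/0/0/2 0/0/2/0 0/0/2/2 0/2/0/0 0/2/0/2 0/2/2/2 2/2/0/0 2/2/0/2 2/2/2/2}
PSO: 12 outcomes — {0/0/0/0 0/0/0/2 0/0/2/0 0/0/2/2 0/2/0/0 0/2/0/2 0/2/2/0 0/2/2/2 2/2/0/0 2/2/0/2 2/2/2/0 2/2/2/2}
target 0/0/0/0 ∈ {SC,TSO,PSO}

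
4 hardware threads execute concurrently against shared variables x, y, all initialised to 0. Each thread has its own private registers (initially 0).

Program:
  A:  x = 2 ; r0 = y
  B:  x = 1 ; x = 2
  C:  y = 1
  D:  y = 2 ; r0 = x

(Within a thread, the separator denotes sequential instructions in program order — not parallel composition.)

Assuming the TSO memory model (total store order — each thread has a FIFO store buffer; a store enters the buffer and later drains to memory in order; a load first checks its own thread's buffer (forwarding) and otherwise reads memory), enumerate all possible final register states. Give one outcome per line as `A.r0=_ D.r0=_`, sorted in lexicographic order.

A.r0=0 D.r0=0
A.r0=0 D.r0=1
A.r0=0 D.r0=2
A.r0=1 D.r0=0
A.r0=1 D.r0=1
A.r0=1 D.r0=2
A.r0=2 D.r0=0
A.r0=2 D.r0=1
A.r0=2 D.r0=2

outcome vector order: (A.r0,D.r0)
|TSO outcomes| = 9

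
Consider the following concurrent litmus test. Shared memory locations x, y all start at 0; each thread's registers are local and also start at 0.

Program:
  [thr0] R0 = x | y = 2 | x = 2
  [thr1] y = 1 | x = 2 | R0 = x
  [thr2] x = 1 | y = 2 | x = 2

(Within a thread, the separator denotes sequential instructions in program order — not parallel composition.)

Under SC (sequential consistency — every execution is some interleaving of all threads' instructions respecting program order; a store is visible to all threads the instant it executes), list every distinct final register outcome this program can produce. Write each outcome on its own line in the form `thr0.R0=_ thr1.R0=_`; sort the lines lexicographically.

thr0.R0=0 thr1.R0=1
thr0.R0=0 thr1.R0=2
thr0.R0=1 thr1.R0=1
thr0.R0=1 thr1.R0=2
thr0.R0=2 thr1.R0=1
thr0.R0=2 thr1.R0=2

outcome vector order: (thr0.R0,thr1.R0)
|SC outcomes| = 6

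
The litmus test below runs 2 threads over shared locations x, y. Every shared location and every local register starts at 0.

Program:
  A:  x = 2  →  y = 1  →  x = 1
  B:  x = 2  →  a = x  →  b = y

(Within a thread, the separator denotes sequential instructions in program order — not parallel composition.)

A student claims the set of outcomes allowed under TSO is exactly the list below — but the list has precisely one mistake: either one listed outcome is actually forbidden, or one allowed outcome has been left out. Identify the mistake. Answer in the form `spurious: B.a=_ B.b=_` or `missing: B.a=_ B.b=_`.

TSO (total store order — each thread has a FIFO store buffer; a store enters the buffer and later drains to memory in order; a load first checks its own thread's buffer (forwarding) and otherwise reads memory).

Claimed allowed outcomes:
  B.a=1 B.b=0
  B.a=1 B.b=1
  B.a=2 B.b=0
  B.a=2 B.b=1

outcome vector order: (B.a,B.b)
TSO (3): 1/1, 2/0, 2/1
claimed∖TSO = {1/0}

spurious: B.a=1 B.b=0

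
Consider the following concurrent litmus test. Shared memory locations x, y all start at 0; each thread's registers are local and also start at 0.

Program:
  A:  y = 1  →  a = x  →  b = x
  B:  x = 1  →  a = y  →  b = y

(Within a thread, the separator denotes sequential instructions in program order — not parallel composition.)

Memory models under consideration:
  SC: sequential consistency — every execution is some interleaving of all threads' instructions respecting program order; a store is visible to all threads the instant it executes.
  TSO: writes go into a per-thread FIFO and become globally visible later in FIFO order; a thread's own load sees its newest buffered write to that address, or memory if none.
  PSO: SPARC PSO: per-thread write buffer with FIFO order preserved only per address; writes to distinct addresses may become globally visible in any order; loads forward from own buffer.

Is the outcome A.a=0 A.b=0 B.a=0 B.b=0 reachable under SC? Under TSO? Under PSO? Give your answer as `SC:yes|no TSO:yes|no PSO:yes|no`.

SC:no TSO:yes PSO:yes

outcome vector order: (A.a,A.b,B.a,B.b)
SC (5): 0/0/1/1; 0/1/1/1; 1/1/0/0; 1/1/0/1; 1/1/1/1
TSO (9): 0/0/0/0; 0/0/0/1; 0/0/1/1; 0/1/0/0; 0/1/0/1; 0/1/1/1; 1/1/0/0; 1/1/0/1; 1/1/1/1
PSO (9): 0/0/0/0; 0/0/0/1; 0/0/1/1; 0/1/0/0; 0/1/0/1; 0/1/1/1; 1/1/0/0; 1/1/0/1; 1/1/1/1
target 0/0/0/0 ∈ {TSO,PSO}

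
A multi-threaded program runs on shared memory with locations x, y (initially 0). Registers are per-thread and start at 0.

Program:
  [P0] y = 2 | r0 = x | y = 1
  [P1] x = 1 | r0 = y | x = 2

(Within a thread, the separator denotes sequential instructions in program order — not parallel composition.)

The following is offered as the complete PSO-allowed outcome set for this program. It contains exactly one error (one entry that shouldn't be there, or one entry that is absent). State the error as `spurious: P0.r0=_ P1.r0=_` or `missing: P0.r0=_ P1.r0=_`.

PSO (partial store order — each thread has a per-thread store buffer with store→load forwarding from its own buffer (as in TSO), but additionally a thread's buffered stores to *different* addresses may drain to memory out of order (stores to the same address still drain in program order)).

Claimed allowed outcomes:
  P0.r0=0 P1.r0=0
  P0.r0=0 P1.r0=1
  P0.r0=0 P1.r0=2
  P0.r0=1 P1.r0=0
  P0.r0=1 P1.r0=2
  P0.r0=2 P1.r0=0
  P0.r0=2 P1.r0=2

missing: P0.r0=1 P1.r0=1

outcome vector order: (P0.r0,P1.r0)
PSO: 8 outcomes — {00, 01, 02, 10, 11, 12, 20, 22}
PSO∖claimed = {11}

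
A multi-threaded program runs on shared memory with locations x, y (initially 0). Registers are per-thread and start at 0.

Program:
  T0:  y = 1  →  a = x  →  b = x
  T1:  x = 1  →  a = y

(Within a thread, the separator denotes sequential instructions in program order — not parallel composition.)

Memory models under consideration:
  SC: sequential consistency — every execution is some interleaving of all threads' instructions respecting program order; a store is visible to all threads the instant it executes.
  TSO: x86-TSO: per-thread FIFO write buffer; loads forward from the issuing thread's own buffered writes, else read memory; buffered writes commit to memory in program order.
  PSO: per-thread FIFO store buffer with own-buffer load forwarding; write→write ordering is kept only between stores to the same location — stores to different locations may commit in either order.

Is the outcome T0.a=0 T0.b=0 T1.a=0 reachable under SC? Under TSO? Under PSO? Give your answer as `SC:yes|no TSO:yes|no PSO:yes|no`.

outcome vector order: (T0.a,T0.b,T1.a)
[SC] allowed = {001 011 110 111}
[TSO] allowed = {000 001 010 011 110 111}
[PSO] allowed = {000 001 010 011 110 111}
target 000 ∈ {TSO,PSO}

SC:no TSO:yes PSO:yes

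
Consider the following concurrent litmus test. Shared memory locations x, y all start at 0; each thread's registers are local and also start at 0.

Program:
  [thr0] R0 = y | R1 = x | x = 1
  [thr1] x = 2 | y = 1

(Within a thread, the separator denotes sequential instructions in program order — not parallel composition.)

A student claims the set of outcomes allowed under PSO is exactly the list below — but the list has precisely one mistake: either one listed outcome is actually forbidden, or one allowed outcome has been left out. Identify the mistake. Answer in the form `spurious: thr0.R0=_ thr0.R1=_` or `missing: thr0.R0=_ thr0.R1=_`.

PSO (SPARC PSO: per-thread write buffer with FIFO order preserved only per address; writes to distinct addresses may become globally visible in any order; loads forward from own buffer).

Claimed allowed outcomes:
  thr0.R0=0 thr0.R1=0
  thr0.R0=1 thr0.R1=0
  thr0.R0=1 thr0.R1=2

missing: thr0.R0=0 thr0.R1=2

outcome vector order: (thr0.R0,thr0.R1)
under PSO → (0,0); (0,2); (1,0); (1,2)
PSO∖claimed = {(0,2)}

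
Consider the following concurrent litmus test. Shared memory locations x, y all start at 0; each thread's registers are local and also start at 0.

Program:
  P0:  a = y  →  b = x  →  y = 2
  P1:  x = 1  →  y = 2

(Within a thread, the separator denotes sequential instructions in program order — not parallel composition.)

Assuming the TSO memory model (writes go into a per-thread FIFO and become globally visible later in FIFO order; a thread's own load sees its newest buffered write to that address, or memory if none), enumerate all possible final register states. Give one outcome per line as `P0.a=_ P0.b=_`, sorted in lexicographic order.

P0.a=0 P0.b=0
P0.a=0 P0.b=1
P0.a=2 P0.b=1

outcome vector order: (P0.a,P0.b)
|TSO outcomes| = 3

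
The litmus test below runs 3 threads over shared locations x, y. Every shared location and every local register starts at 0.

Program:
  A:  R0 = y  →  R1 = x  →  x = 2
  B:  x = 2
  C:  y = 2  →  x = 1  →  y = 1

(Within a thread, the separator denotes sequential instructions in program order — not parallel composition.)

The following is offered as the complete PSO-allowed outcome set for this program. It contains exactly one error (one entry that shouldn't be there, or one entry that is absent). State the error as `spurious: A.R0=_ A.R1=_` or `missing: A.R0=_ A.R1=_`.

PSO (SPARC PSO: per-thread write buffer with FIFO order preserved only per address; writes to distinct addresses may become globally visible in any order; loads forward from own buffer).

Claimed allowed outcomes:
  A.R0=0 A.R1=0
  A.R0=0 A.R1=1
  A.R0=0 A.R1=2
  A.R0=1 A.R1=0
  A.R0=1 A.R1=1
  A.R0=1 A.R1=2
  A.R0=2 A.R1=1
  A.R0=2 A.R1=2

outcome vector order: (A.R0,A.R1)
PSO (9): (0,0) (0,1) (0,2) (1,0) (1,1) (1,2) (2,0) (2,1) (2,2)
PSO∖claimed = {(2,0)}

missing: A.R0=2 A.R1=0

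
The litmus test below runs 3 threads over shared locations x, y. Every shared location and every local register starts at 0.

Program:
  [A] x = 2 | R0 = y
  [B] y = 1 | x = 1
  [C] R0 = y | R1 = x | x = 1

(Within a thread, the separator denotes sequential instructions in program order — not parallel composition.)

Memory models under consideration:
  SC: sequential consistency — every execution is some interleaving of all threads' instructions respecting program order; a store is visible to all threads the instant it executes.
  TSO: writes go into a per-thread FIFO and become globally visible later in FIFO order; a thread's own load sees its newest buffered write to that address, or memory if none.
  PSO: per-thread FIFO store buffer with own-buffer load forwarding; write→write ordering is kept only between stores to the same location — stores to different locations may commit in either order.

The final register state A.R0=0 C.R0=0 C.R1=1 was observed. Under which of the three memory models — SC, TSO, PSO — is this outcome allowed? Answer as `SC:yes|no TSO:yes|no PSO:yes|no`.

SC:yes TSO:yes PSO:yes

outcome vector order: (A.R0,C.R0,C.R1)
under SC → (0,0,0) (0,0,1) (0,0,2) (0,1,1) (0,1,2) (1,0,0) (1,0,1) (1,0,2) (1,1,0) (1,1,1) (1,1,2)
under TSO → (0,0,0) (0,0,1) (0,0,2) (0,1,0) (0,1,1) (0,1,2) (1,0,0) (1,0,1) (1,0,2) (1,1,0) (1,1,1) (1,1,2)
under PSO → (0,0,0) (0,0,1) (0,0,2) (0,1,0) (0,1,1) (0,1,2) (1,0,0) (1,0,1) (1,0,2) (1,1,0) (1,1,1) (1,1,2)
target (0,0,1) ∈ {SC,TSO,PSO}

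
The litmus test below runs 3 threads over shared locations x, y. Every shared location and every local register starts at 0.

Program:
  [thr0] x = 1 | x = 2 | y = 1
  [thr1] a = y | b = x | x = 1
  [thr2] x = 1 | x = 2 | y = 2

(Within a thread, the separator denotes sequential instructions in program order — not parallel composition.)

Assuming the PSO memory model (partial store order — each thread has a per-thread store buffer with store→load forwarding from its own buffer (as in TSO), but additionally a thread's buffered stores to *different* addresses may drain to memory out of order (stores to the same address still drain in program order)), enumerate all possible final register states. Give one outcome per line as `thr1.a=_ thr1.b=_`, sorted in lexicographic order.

outcome vector order: (thr1.a,thr1.b)
|PSO outcomes| = 9

thr1.a=0 thr1.b=0
thr1.a=0 thr1.b=1
thr1.a=0 thr1.b=2
thr1.a=1 thr1.b=0
thr1.a=1 thr1.b=1
thr1.a=1 thr1.b=2
thr1.a=2 thr1.b=0
thr1.a=2 thr1.b=1
thr1.a=2 thr1.b=2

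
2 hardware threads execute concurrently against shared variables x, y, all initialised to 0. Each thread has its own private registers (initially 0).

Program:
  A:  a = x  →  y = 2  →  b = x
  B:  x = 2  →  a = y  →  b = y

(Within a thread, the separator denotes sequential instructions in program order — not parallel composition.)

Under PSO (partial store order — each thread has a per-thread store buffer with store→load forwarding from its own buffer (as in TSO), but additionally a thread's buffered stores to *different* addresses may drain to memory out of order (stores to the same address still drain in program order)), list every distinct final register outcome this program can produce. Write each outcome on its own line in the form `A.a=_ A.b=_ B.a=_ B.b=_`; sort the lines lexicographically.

A.a=0 A.b=0 B.a=0 B.b=0
A.a=0 A.b=0 B.a=0 B.b=2
A.a=0 A.b=0 B.a=2 B.b=2
A.a=0 A.b=2 B.a=0 B.b=0
A.a=0 A.b=2 B.a=0 B.b=2
A.a=0 A.b=2 B.a=2 B.b=2
A.a=2 A.b=2 B.a=0 B.b=0
A.a=2 A.b=2 B.a=0 B.b=2
A.a=2 A.b=2 B.a=2 B.b=2

outcome vector order: (A.a,A.b,B.a,B.b)
|PSO outcomes| = 9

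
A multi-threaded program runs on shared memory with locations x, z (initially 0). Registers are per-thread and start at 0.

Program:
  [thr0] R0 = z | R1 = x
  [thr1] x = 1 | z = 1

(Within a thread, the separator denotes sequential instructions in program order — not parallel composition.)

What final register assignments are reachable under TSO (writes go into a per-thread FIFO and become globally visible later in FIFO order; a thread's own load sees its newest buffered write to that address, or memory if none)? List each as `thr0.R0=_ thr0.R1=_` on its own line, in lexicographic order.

outcome vector order: (thr0.R0,thr0.R1)
|TSO outcomes| = 3

thr0.R0=0 thr0.R1=0
thr0.R0=0 thr0.R1=1
thr0.R0=1 thr0.R1=1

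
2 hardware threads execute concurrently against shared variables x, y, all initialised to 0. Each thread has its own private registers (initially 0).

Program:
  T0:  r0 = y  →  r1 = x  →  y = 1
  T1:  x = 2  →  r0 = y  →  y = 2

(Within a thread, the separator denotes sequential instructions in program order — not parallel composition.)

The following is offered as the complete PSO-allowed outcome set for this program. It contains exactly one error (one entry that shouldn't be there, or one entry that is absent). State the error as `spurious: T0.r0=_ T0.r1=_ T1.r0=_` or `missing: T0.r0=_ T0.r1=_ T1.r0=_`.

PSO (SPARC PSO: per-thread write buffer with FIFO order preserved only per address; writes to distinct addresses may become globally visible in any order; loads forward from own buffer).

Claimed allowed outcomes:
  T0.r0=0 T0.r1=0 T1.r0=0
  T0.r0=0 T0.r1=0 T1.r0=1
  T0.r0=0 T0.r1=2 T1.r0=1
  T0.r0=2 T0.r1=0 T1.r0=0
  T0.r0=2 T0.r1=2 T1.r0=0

missing: T0.r0=0 T0.r1=2 T1.r0=0

outcome vector order: (T0.r0,T0.r1,T1.r0)
PSO: 6 outcomes — {0/0/0; 0/0/1; 0/2/0; 0/2/1; 2/0/0; 2/2/0}
PSO∖claimed = {0/2/0}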